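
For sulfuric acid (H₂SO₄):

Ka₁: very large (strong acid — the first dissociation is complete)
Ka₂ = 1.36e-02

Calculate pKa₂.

pKa₂ = -log(Ka₂) = -log(1.36e-02) = 1.87.

pK_{a2} = 1.87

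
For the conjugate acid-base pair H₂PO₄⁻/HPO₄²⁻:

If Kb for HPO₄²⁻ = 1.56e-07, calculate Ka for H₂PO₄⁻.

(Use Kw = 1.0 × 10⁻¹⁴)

For a conjugate pair Ka × Kb = Kw, so Ka = Kw/Kb = 1.0 × 10⁻¹⁴ / 1.56e-07 = 6.41e-08.

K_a = 6.41e-08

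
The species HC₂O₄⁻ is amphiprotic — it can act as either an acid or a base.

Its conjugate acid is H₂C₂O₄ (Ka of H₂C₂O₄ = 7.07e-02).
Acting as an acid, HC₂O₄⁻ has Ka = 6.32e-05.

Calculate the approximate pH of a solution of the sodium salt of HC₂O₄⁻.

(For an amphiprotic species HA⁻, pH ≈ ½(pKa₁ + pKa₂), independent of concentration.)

pKa₁ = -log(7.07e-02) = 1.15; pKa₂ = -log(6.32e-05) = 4.20. For an amphiprotic species, pH ≈ ½(pKa₁ + pKa₂) = ½(1.15 + 4.20) = 2.67.

pH = 2.67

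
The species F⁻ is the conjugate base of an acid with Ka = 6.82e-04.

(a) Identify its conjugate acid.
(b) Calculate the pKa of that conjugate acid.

(a) The conjugate acid is formed by adding one H⁺ to F⁻, giving HF. (b) pKa = -log(Ka) = -log(6.82e-04) = 3.17.

Conjugate acid: HF; pK_a = 3.17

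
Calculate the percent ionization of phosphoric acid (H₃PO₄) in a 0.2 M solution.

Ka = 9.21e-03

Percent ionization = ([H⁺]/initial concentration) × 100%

Using Ka equilibrium: x² + Ka×x - Ka×C = 0. Solving: [H⁺] = 3.8560e-02. Percent = (3.8560e-02/0.2) × 100

Percent ionization = 19.3%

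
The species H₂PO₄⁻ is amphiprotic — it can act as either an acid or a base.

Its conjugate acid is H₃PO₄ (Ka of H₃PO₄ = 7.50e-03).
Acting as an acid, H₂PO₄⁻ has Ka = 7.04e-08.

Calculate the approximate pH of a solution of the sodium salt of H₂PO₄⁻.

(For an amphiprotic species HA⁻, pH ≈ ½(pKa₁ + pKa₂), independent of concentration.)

pKa₁ = -log(7.50e-03) = 2.12; pKa₂ = -log(7.04e-08) = 7.15. For an amphiprotic species, pH ≈ ½(pKa₁ + pKa₂) = ½(2.12 + 7.15) = 4.64.

pH = 4.64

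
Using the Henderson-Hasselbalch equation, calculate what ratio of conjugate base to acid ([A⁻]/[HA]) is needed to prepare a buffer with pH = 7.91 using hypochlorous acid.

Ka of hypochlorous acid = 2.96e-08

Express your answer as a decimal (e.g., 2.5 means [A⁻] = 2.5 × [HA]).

pKa = -log(2.96e-08) = 7.5287. pH = pKa + log([A⁻]/[HA]), so log([A⁻]/[HA]) = pH − pKa = 7.91 − 7.5287 = 0.3813. [A⁻]/[HA] = 10^(0.3813) = 2.41

[A⁻]/[HA] = 2.41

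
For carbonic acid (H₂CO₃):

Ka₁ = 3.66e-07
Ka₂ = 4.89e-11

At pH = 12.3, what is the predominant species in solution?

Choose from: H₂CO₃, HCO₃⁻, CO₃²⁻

pKa₁ = 6.44, pKa₂ = 10.31. For a polyprotic acid the predominant species crosses at each pKa: below pKa_n the protonated form dominates, above it the deprotonated form does. At pH = 12.3, the predominant species is CO₃²⁻.

CO₃²⁻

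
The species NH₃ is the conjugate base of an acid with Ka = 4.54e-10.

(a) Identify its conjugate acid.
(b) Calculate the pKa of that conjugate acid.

(a) The conjugate acid is formed by adding one H⁺ to NH₃, giving NH₄⁺. (b) pKa = -log(Ka) = -log(4.54e-10) = 9.34.

Conjugate acid: NH₄⁺; pK_a = 9.34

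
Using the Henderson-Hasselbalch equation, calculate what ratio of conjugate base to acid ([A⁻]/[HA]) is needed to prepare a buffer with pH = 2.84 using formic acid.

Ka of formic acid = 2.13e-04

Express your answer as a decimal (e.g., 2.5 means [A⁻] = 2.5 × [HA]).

pKa = -log(2.13e-04) = 3.6716. pH = pKa + log([A⁻]/[HA]), so log([A⁻]/[HA]) = pH − pKa = 2.84 − 3.6716 = -0.8316. [A⁻]/[HA] = 10^(-0.8316) = 0.147

[A⁻]/[HA] = 0.147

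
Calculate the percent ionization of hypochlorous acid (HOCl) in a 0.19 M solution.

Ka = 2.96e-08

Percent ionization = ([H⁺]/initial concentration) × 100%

Using Ka equilibrium: x² + Ka×x - Ka×C = 0. Solving: [H⁺] = 7.4979e-05. Percent = (7.4979e-05/0.19) × 100

Percent ionization = 0.0395%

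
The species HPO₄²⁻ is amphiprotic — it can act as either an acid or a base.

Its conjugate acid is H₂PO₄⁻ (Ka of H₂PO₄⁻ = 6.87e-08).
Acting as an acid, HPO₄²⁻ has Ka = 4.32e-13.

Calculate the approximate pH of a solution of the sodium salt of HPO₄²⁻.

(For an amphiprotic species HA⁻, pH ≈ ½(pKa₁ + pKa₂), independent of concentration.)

pKa₁ = -log(6.87e-08) = 7.16; pKa₂ = -log(4.32e-13) = 12.36. For an amphiprotic species, pH ≈ ½(pKa₁ + pKa₂) = ½(7.16 + 12.36) = 9.76.

pH = 9.76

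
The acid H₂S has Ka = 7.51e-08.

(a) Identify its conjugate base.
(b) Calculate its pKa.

(a) The conjugate base is formed by removing one H⁺ from H₂S, giving HS⁻. (b) pKa = -log(Ka) = -log(7.51e-08) = 7.12.

Conjugate base: HS⁻; pK_a = 7.12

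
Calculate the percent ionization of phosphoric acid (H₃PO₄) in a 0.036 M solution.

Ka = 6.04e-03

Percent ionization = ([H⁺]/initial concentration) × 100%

Using Ka equilibrium: x² + Ka×x - Ka×C = 0. Solving: [H⁺] = 1.2032e-02. Percent = (1.2032e-02/0.036) × 100

Percent ionization = 33.4%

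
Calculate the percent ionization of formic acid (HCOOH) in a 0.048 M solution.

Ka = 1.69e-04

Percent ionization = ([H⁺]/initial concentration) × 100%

Using Ka equilibrium: x² + Ka×x - Ka×C = 0. Solving: [H⁺] = 2.7649e-03. Percent = (2.7649e-03/0.048) × 100

Percent ionization = 5.76%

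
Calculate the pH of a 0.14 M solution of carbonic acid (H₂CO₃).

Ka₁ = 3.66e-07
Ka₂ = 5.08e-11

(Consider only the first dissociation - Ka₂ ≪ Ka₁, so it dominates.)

First dissociation dominates. From Ka₁ = [H⁺][HA⁻]/[H₂A], x² + Ka₁·x − Ka₁·C = 0 with C = 0.14 M and Ka₁ = 3.66e-07. Solving: [H⁺] = (−Ka₁ + √(Ka₁² + 4·Ka₁·C)) / 2 = 2.2618e-04 M. pH = -log(2.2618e-04) = 3.65.

pH = 3.65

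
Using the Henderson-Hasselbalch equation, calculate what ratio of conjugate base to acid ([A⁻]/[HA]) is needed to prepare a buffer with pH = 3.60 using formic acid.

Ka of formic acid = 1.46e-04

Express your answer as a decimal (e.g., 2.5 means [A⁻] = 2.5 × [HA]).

pKa = -log(1.46e-04) = 3.8356. pH = pKa + log([A⁻]/[HA]), so log([A⁻]/[HA]) = pH − pKa = 3.60 − 3.8356 = -0.2356. [A⁻]/[HA] = 10^(-0.2356) = 0.581

[A⁻]/[HA] = 0.581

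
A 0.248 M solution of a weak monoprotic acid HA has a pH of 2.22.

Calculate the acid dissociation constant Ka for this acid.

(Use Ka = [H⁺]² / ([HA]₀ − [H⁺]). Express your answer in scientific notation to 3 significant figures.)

[H⁺] = 10^(−pH) = 10^(−2.22) = 6.026e-03 M. For HA ⇌ H⁺ + A⁻, Ka = [H⁺][A⁻]/[HA] = [H⁺]² / ([HA]₀ − [H⁺]) = (6.026e-03)² / (0.248 − 6.026e-03) = 1.50e-04.

K_a = 1.50e-04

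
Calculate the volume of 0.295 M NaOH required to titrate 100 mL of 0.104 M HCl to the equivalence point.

At equivalence: moles acid = moles base. moles HCl = 0.104 × 100/1000 = 0.0104 mol. V_base = moles / 0.295 × 1000 = 35.3 mL.

V_{base} = 35.3 mL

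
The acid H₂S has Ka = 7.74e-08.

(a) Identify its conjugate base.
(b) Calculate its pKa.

(a) The conjugate base is formed by removing one H⁺ from H₂S, giving HS⁻. (b) pKa = -log(Ka) = -log(7.74e-08) = 7.11.

Conjugate base: HS⁻; pK_a = 7.11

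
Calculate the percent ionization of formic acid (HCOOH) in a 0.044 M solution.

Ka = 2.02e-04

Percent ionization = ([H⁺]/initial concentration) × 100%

Using Ka equilibrium: x² + Ka×x - Ka×C = 0. Solving: [H⁺] = 2.8820e-03. Percent = (2.8820e-03/0.044) × 100

Percent ionization = 6.55%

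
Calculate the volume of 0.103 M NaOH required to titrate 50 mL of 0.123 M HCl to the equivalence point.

At equivalence: moles acid = moles base. moles HCl = 0.123 × 50/1000 = 0.00615 mol. V_base = moles / 0.103 × 1000 = 59.7 mL.

V_{base} = 59.7 mL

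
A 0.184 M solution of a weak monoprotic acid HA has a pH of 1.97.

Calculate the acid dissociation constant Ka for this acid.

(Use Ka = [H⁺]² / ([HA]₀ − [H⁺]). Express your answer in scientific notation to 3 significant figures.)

[H⁺] = 10^(−pH) = 10^(−1.97) = 1.072e-02 M. For HA ⇌ H⁺ + A⁻, Ka = [H⁺][A⁻]/[HA] = [H⁺]² / ([HA]₀ − [H⁺]) = (1.072e-02)² / (0.184 − 1.072e-02) = 6.63e-04.

K_a = 6.63e-04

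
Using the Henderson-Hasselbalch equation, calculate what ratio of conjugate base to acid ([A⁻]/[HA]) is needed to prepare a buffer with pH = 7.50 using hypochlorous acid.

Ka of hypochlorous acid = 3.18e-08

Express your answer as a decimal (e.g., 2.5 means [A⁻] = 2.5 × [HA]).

pKa = -log(3.18e-08) = 7.4976. pH = pKa + log([A⁻]/[HA]), so log([A⁻]/[HA]) = pH − pKa = 7.50 − 7.4976 = 0.0024. [A⁻]/[HA] = 10^(0.0024) = 1.01

[A⁻]/[HA] = 1.01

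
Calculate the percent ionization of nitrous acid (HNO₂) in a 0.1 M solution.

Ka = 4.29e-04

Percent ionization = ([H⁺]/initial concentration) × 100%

Using Ka equilibrium: x² + Ka×x - Ka×C = 0. Solving: [H⁺] = 6.3388e-03. Percent = (6.3388e-03/0.1) × 100

Percent ionization = 6.34%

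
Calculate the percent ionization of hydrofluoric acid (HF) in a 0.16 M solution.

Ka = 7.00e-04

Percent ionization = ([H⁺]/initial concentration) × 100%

Using Ka equilibrium: x² + Ka×x - Ka×C = 0. Solving: [H⁺] = 1.0239e-02. Percent = (1.0239e-02/0.16) × 100

Percent ionization = 6.4%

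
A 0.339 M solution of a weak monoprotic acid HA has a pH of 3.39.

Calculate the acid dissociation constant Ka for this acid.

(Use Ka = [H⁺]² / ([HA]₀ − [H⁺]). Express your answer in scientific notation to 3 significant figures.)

[H⁺] = 10^(−pH) = 10^(−3.39) = 4.074e-04 M. For HA ⇌ H⁺ + A⁻, Ka = [H⁺][A⁻]/[HA] = [H⁺]² / ([HA]₀ − [H⁺]) = (4.074e-04)² / (0.339 − 4.074e-04) = 4.90e-07.

K_a = 4.90e-07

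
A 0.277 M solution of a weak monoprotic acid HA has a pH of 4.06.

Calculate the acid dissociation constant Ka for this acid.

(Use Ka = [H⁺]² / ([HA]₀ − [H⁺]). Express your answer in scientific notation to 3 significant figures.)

[H⁺] = 10^(−pH) = 10^(−4.06) = 8.710e-05 M. For HA ⇌ H⁺ + A⁻, Ka = [H⁺][A⁻]/[HA] = [H⁺]² / ([HA]₀ − [H⁺]) = (8.710e-05)² / (0.277 − 8.710e-05) = 2.74e-08.

K_a = 2.74e-08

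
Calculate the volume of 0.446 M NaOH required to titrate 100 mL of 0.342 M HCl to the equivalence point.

At equivalence: moles acid = moles base. moles HCl = 0.342 × 100/1000 = 0.0342 mol. V_base = moles / 0.446 × 1000 = 76.7 mL.

V_{base} = 76.7 mL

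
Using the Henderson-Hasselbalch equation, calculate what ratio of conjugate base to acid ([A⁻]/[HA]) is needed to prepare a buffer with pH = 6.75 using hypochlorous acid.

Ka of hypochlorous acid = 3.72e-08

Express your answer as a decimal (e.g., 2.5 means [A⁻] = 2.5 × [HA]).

pKa = -log(3.72e-08) = 7.4295. pH = pKa + log([A⁻]/[HA]), so log([A⁻]/[HA]) = pH − pKa = 6.75 − 7.4295 = -0.6795. [A⁻]/[HA] = 10^(-0.6795) = 0.209

[A⁻]/[HA] = 0.209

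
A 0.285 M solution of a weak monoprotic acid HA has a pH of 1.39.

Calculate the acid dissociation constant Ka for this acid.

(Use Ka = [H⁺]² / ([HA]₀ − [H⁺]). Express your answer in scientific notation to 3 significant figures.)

[H⁺] = 10^(−pH) = 10^(−1.39) = 4.074e-02 M. For HA ⇌ H⁺ + A⁻, Ka = [H⁺][A⁻]/[HA] = [H⁺]² / ([HA]₀ − [H⁺]) = (4.074e-02)² / (0.285 − 4.074e-02) = 6.79e-03.

K_a = 6.79e-03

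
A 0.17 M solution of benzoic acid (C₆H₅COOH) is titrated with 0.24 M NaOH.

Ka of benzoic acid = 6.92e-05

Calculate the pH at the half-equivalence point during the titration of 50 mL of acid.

At half-equivalence [HA] = [A⁻], so Henderson-Hasselbalch gives pH = pKa = -log(6.92e-05) = 4.16.

pH = pKa = 4.16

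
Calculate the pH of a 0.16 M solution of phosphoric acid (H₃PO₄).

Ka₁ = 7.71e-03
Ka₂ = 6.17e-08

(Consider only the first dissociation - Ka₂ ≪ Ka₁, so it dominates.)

First dissociation dominates. From Ka₁ = [H⁺][HA⁻]/[H₂A], x² + Ka₁·x − Ka₁·C = 0 with C = 0.16 M and Ka₁ = 7.71e-03. Solving: [H⁺] = (−Ka₁ + √(Ka₁² + 4·Ka₁·C)) / 2 = 3.1479e-02 M. pH = -log(3.1479e-02) = 1.50.

pH = 1.50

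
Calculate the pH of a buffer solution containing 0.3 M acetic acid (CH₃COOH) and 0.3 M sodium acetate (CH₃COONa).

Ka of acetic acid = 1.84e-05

pKa = -log(1.84e-05) = 4.74. pH = pKa + log([A⁻]/[HA]) = 4.74 + log(0.3/0.3)

pH = 4.74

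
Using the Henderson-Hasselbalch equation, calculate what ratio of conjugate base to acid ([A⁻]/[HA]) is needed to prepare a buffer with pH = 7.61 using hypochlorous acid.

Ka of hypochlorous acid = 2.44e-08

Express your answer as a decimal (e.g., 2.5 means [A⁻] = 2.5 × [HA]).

pKa = -log(2.44e-08) = 7.6126. pH = pKa + log([A⁻]/[HA]), so log([A⁻]/[HA]) = pH − pKa = 7.61 − 7.6126 = -0.0026. [A⁻]/[HA] = 10^(-0.0026) = 0.994

[A⁻]/[HA] = 0.994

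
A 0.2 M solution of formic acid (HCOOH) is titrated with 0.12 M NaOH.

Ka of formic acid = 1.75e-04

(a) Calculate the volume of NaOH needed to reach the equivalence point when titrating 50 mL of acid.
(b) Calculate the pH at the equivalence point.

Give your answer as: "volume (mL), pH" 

moles acid = 0.2 × 50/1000 = 0.01 mol; V_base = moles/0.12 × 1000 = 83.3 mL. At equivalence only the conjugate base is present: [A⁻] = 0.01/0.133 = 7.5000e-02 M. Kb = Kw/Ka = 5.71e-11; [OH⁻] = √(Kb × [A⁻]) = 2.0702e-06; pOH = 5.68; pH = 14 - pOH = 8.32.

V = 83.3 mL, pH = 8.32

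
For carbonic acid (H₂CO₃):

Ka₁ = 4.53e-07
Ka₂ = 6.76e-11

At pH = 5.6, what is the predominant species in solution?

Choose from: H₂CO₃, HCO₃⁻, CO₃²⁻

pKa₁ = 6.34, pKa₂ = 10.17. For a polyprotic acid the predominant species crosses at each pKa: below pKa_n the protonated form dominates, above it the deprotonated form does. At pH = 5.6, the predominant species is H₂CO₃.

H₂CO₃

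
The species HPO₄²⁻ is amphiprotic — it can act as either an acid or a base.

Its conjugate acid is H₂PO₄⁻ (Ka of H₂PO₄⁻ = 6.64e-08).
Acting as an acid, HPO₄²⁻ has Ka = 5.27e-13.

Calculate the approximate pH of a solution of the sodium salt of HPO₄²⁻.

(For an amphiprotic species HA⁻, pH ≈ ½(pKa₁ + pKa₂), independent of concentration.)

pKa₁ = -log(6.64e-08) = 7.18; pKa₂ = -log(5.27e-13) = 12.28. For an amphiprotic species, pH ≈ ½(pKa₁ + pKa₂) = ½(7.18 + 12.28) = 9.73.

pH = 9.73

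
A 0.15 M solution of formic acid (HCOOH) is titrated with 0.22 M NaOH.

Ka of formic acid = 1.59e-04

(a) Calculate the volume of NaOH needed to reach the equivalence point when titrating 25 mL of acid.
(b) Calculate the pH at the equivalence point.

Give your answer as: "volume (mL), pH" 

moles acid = 0.15 × 25/1000 = 0.00375 mol; V_base = moles/0.22 × 1000 = 17.0 mL. At equivalence only the conjugate base is present: [A⁻] = 0.00375/0.042 = 8.9189e-02 M. Kb = Kw/Ka = 6.29e-11; [OH⁻] = √(Kb × [A⁻]) = 2.3684e-06; pOH = 5.63; pH = 14 - pOH = 8.37.

V = 17.0 mL, pH = 8.37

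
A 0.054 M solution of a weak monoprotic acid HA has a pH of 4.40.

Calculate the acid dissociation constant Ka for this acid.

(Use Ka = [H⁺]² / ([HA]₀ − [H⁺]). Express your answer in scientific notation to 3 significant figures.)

[H⁺] = 10^(−pH) = 10^(−4.40) = 3.981e-05 M. For HA ⇌ H⁺ + A⁻, Ka = [H⁺][A⁻]/[HA] = [H⁺]² / ([HA]₀ − [H⁺]) = (3.981e-05)² / (0.054 − 3.981e-05) = 2.94e-08.

K_a = 2.94e-08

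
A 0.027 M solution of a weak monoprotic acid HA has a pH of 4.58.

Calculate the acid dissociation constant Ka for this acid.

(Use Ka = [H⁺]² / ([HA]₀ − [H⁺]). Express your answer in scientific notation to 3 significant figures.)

[H⁺] = 10^(−pH) = 10^(−4.58) = 2.630e-05 M. For HA ⇌ H⁺ + A⁻, Ka = [H⁺][A⁻]/[HA] = [H⁺]² / ([HA]₀ − [H⁺]) = (2.630e-05)² / (0.027 − 2.630e-05) = 2.56e-08.

K_a = 2.56e-08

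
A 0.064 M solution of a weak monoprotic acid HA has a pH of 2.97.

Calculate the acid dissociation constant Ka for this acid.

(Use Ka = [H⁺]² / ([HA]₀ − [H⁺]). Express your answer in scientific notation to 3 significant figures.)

[H⁺] = 10^(−pH) = 10^(−2.97) = 1.072e-03 M. For HA ⇌ H⁺ + A⁻, Ka = [H⁺][A⁻]/[HA] = [H⁺]² / ([HA]₀ − [H⁺]) = (1.072e-03)² / (0.064 − 1.072e-03) = 1.82e-05.

K_a = 1.82e-05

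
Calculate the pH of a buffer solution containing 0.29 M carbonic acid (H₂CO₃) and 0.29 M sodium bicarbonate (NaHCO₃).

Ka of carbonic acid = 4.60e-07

pKa = -log(4.60e-07) = 6.34. pH = pKa + log([A⁻]/[HA]) = 6.34 + log(0.29/0.29)

pH = 6.34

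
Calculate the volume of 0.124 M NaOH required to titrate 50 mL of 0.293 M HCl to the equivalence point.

At equivalence: moles acid = moles base. moles HCl = 0.293 × 50/1000 = 0.01465 mol. V_base = moles / 0.124 × 1000 = 118.1 mL.

V_{base} = 118.1 mL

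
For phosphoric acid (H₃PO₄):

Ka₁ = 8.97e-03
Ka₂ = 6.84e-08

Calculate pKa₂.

pKa₂ = -log(Ka₂) = -log(6.84e-08) = 7.16.

pK_{a2} = 7.16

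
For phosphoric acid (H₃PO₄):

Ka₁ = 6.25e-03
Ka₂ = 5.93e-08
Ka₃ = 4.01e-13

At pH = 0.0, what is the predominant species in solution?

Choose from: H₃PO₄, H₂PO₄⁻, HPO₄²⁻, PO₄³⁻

pKa₁ = 2.20, pKa₂ = 7.23, pKa₃ = 12.40. For a polyprotic acid the predominant species crosses at each pKa: below pKa_n the protonated form dominates, above it the deprotonated form does. At pH = 0.0, the predominant species is H₃PO₄.

H₃PO₄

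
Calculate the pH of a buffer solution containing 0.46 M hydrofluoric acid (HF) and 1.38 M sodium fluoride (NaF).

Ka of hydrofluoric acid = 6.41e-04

pKa = -log(6.41e-04) = 3.19. pH = pKa + log([A⁻]/[HA]) = 3.19 + log(1.38/0.46)

pH = 3.67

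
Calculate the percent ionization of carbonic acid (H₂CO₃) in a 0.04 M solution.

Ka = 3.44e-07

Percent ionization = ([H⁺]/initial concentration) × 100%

Using Ka equilibrium: x² + Ka×x - Ka×C = 0. Solving: [H⁺] = 1.1713e-04. Percent = (1.1713e-04/0.04) × 100

Percent ionization = 0.293%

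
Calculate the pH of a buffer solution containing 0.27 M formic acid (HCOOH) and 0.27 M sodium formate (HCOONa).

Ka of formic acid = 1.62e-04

pKa = -log(1.62e-04) = 3.79. pH = pKa + log([A⁻]/[HA]) = 3.79 + log(0.27/0.27)

pH = 3.79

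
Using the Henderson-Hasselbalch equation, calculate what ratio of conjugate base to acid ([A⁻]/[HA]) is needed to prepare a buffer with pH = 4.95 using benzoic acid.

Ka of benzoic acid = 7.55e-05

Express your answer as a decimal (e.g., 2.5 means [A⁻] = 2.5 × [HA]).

pKa = -log(7.55e-05) = 4.1221. pH = pKa + log([A⁻]/[HA]), so log([A⁻]/[HA]) = pH − pKa = 4.95 − 4.1221 = 0.8279. [A⁻]/[HA] = 10^(0.8279) = 6.73

[A⁻]/[HA] = 6.73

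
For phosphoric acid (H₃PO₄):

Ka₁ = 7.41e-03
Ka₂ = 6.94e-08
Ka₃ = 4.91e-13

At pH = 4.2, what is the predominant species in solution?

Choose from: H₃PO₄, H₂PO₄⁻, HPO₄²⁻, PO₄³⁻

pKa₁ = 2.13, pKa₂ = 7.16, pKa₃ = 12.31. For a polyprotic acid the predominant species crosses at each pKa: below pKa_n the protonated form dominates, above it the deprotonated form does. At pH = 4.2, the predominant species is H₂PO₄⁻.

H₂PO₄⁻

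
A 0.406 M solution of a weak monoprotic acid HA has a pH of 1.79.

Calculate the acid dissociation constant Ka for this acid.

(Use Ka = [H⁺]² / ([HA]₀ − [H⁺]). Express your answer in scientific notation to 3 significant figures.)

[H⁺] = 10^(−pH) = 10^(−1.79) = 1.622e-02 M. For HA ⇌ H⁺ + A⁻, Ka = [H⁺][A⁻]/[HA] = [H⁺]² / ([HA]₀ − [H⁺]) = (1.622e-02)² / (0.406 − 1.622e-02) = 6.75e-04.

K_a = 6.75e-04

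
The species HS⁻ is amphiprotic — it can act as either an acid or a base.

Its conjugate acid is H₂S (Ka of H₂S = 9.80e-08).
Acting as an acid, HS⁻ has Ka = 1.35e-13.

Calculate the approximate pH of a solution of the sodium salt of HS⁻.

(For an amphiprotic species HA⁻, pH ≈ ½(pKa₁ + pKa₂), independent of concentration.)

pKa₁ = -log(9.80e-08) = 7.01; pKa₂ = -log(1.35e-13) = 12.87. For an amphiprotic species, pH ≈ ½(pKa₁ + pKa₂) = ½(7.01 + 12.87) = 9.94.

pH = 9.94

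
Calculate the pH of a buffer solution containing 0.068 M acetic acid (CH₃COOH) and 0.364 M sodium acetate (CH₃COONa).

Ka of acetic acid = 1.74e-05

pKa = -log(1.74e-05) = 4.76. pH = pKa + log([A⁻]/[HA]) = 4.76 + log(0.364/0.068)

pH = 5.49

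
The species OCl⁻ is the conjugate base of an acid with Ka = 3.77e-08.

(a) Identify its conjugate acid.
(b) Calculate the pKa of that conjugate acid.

(a) The conjugate acid is formed by adding one H⁺ to OCl⁻, giving HOCl. (b) pKa = -log(Ka) = -log(3.77e-08) = 7.42.

Conjugate acid: HOCl; pK_a = 7.42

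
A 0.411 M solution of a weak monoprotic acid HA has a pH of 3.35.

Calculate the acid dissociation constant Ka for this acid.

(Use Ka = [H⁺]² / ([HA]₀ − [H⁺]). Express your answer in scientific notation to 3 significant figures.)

[H⁺] = 10^(−pH) = 10^(−3.35) = 4.467e-04 M. For HA ⇌ H⁺ + A⁻, Ka = [H⁺][A⁻]/[HA] = [H⁺]² / ([HA]₀ − [H⁺]) = (4.467e-04)² / (0.411 − 4.467e-04) = 4.86e-07.

K_a = 4.86e-07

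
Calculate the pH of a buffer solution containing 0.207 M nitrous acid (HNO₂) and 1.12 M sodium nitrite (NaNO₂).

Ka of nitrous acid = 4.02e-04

pKa = -log(4.02e-04) = 3.40. pH = pKa + log([A⁻]/[HA]) = 3.40 + log(1.12/0.207)

pH = 4.13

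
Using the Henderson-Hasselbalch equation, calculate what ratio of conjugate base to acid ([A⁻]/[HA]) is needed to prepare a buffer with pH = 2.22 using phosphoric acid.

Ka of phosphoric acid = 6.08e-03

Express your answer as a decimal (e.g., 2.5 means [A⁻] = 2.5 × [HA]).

pKa = -log(6.08e-03) = 2.2161. pH = pKa + log([A⁻]/[HA]), so log([A⁻]/[HA]) = pH − pKa = 2.22 − 2.2161 = 0.0039. [A⁻]/[HA] = 10^(0.0039) = 1.01

[A⁻]/[HA] = 1.01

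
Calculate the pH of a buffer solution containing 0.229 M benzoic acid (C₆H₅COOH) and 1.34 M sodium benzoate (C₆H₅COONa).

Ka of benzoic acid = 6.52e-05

pKa = -log(6.52e-05) = 4.19. pH = pKa + log([A⁻]/[HA]) = 4.19 + log(1.34/0.229)

pH = 4.95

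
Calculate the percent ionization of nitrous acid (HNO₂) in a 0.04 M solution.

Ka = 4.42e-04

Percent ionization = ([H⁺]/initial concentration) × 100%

Using Ka equilibrium: x² + Ka×x - Ka×C = 0. Solving: [H⁺] = 3.9896e-03. Percent = (3.9896e-03/0.04) × 100

Percent ionization = 9.97%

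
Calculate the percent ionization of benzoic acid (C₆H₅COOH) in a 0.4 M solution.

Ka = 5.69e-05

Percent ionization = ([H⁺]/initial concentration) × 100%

Using Ka equilibrium: x² + Ka×x - Ka×C = 0. Solving: [H⁺] = 4.7424e-03. Percent = (4.7424e-03/0.4) × 100

Percent ionization = 1.19%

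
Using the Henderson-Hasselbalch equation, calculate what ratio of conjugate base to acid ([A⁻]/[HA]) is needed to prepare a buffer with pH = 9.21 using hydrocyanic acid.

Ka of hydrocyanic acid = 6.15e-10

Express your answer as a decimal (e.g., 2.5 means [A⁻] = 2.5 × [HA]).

pKa = -log(6.15e-10) = 9.2111. pH = pKa + log([A⁻]/[HA]), so log([A⁻]/[HA]) = pH − pKa = 9.21 − 9.2111 = -0.0011. [A⁻]/[HA] = 10^(-0.0011) = 0.997

[A⁻]/[HA] = 0.997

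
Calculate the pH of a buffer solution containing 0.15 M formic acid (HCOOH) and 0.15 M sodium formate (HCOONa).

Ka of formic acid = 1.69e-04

pKa = -log(1.69e-04) = 3.77. pH = pKa + log([A⁻]/[HA]) = 3.77 + log(0.15/0.15)

pH = 3.77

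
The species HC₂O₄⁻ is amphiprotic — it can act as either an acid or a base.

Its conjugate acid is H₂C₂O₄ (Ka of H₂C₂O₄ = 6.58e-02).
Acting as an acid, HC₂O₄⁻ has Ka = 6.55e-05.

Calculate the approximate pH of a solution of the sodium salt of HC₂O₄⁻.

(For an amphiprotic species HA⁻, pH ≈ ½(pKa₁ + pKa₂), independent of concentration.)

pKa₁ = -log(6.58e-02) = 1.18; pKa₂ = -log(6.55e-05) = 4.18. For an amphiprotic species, pH ≈ ½(pKa₁ + pKa₂) = ½(1.18 + 4.18) = 2.68.

pH = 2.68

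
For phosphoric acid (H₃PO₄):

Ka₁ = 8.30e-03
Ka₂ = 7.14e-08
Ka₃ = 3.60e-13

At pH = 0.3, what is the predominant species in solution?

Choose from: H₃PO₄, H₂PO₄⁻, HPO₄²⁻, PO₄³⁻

pKa₁ = 2.08, pKa₂ = 7.15, pKa₃ = 12.44. For a polyprotic acid the predominant species crosses at each pKa: below pKa_n the protonated form dominates, above it the deprotonated form does. At pH = 0.3, the predominant species is H₃PO₄.

H₃PO₄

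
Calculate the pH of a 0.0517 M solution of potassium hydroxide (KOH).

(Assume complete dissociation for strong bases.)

[OH⁻] = 0.0517 M for strong base. pOH = -log[OH⁻] = 1.29, pH = 14 - pOH

pH = 12.71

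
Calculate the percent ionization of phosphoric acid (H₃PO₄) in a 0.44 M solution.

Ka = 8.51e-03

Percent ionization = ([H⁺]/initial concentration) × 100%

Using Ka equilibrium: x² + Ka×x - Ka×C = 0. Solving: [H⁺] = 5.7084e-02. Percent = (5.7084e-02/0.44) × 100

Percent ionization = 13%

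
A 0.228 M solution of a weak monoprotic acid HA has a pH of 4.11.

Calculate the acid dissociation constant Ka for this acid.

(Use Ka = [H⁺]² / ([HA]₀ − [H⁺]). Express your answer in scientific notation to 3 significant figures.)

[H⁺] = 10^(−pH) = 10^(−4.11) = 7.762e-05 M. For HA ⇌ H⁺ + A⁻, Ka = [H⁺][A⁻]/[HA] = [H⁺]² / ([HA]₀ − [H⁺]) = (7.762e-05)² / (0.228 − 7.762e-05) = 2.64e-08.

K_a = 2.64e-08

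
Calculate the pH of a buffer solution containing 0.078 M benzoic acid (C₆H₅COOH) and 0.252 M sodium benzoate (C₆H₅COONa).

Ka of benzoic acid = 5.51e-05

pKa = -log(5.51e-05) = 4.26. pH = pKa + log([A⁻]/[HA]) = 4.26 + log(0.252/0.078)

pH = 4.77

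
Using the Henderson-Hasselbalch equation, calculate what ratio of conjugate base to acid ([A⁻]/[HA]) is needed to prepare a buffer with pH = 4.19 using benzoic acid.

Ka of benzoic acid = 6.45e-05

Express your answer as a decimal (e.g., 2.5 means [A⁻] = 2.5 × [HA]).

pKa = -log(6.45e-05) = 4.1904. pH = pKa + log([A⁻]/[HA]), so log([A⁻]/[HA]) = pH − pKa = 4.19 − 4.1904 = -0.0004. [A⁻]/[HA] = 10^(-0.0004) = 0.999

[A⁻]/[HA] = 0.999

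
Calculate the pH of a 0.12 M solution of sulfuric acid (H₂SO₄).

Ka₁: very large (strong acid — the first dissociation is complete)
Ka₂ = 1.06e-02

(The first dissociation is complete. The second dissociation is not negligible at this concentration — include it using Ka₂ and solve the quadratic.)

First dissociation is complete: [H⁺]₀ = [HSO₄⁻]₀ = C = 0.12 M. Second dissociation HSO₄⁻ ⇌ H⁺ + SO₄²⁻: let x = [SO₄²⁻]. Ka₂ = (C + x)·x / (C − x) = 1.06e-02 → x² + (C + Ka₂)·x − Ka₂·C = 0 → x² + 0.13060·x − 1.272e-03 = 0. x = (−0.13060 + √(0.13060² + 4 × 1.272e-03)) / 2 = 9.1049e-03 M. [H⁺] = C + x = 0.12 + 9.1049e-03 = 1.2910e-01 M. pH = -log(1.2910e-01) = 0.89.

pH = 0.89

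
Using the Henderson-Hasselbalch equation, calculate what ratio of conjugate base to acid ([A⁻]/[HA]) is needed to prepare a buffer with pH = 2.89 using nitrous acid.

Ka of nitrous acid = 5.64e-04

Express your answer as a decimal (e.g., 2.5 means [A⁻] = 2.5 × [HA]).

pKa = -log(5.64e-04) = 3.2487. pH = pKa + log([A⁻]/[HA]), so log([A⁻]/[HA]) = pH − pKa = 2.89 − 3.2487 = -0.3587. [A⁻]/[HA] = 10^(-0.3587) = 0.438

[A⁻]/[HA] = 0.438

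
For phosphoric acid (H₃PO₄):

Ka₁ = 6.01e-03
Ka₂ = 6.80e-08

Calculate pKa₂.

pKa₂ = -log(Ka₂) = -log(6.80e-08) = 7.17.

pK_{a2} = 7.17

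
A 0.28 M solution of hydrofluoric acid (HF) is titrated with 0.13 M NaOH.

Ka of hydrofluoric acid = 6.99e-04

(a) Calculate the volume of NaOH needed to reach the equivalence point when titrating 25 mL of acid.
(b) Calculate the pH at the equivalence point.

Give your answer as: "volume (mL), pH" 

moles acid = 0.28 × 25/1000 = 0.007 mol; V_base = moles/0.13 × 1000 = 53.8 mL. At equivalence only the conjugate base is present: [A⁻] = 0.007/0.079 = 8.8780e-02 M. Kb = Kw/Ka = 1.43e-11; [OH⁻] = √(Kb × [A⁻]) = 1.1270e-06; pOH = 5.95; pH = 14 - pOH = 8.05.

V = 53.8 mL, pH = 8.05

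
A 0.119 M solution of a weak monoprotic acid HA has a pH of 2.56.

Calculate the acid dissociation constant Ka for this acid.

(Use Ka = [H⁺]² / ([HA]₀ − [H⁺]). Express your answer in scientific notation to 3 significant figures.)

[H⁺] = 10^(−pH) = 10^(−2.56) = 2.754e-03 M. For HA ⇌ H⁺ + A⁻, Ka = [H⁺][A⁻]/[HA] = [H⁺]² / ([HA]₀ − [H⁺]) = (2.754e-03)² / (0.119 − 2.754e-03) = 6.53e-05.

K_a = 6.53e-05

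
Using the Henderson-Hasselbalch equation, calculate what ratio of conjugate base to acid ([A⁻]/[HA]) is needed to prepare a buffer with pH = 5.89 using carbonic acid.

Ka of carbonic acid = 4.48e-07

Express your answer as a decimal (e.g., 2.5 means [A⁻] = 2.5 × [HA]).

pKa = -log(4.48e-07) = 6.3487. pH = pKa + log([A⁻]/[HA]), so log([A⁻]/[HA]) = pH − pKa = 5.89 − 6.3487 = -0.4587. [A⁻]/[HA] = 10^(-0.4587) = 0.348

[A⁻]/[HA] = 0.348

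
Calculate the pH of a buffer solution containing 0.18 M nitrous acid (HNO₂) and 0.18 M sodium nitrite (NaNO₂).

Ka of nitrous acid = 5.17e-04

pKa = -log(5.17e-04) = 3.29. pH = pKa + log([A⁻]/[HA]) = 3.29 + log(0.18/0.18)

pH = 3.29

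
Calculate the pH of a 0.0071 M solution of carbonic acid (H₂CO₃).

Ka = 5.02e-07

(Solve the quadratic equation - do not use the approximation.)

x² + Ka×x - Ka×C = 0. Using quadratic formula: [H⁺] = 5.9450e-05

pH = 4.23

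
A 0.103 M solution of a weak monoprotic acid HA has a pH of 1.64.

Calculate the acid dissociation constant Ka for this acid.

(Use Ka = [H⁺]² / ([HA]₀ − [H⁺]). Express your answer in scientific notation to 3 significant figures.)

[H⁺] = 10^(−pH) = 10^(−1.64) = 2.291e-02 M. For HA ⇌ H⁺ + A⁻, Ka = [H⁺][A⁻]/[HA] = [H⁺]² / ([HA]₀ − [H⁺]) = (2.291e-02)² / (0.103 − 2.291e-02) = 6.55e-03.

K_a = 6.55e-03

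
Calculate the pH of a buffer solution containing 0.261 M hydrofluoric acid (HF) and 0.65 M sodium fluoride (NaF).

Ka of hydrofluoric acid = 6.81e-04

pKa = -log(6.81e-04) = 3.17. pH = pKa + log([A⁻]/[HA]) = 3.17 + log(0.65/0.261)

pH = 3.56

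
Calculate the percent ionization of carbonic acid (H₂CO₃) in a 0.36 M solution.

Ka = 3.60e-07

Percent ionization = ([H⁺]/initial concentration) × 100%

Using Ka equilibrium: x² + Ka×x - Ka×C = 0. Solving: [H⁺] = 3.5982e-04. Percent = (3.5982e-04/0.36) × 100

Percent ionization = 0.1%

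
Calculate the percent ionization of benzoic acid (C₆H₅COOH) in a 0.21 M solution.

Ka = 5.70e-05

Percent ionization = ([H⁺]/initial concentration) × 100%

Using Ka equilibrium: x² + Ka×x - Ka×C = 0. Solving: [H⁺] = 3.4314e-03. Percent = (3.4314e-03/0.21) × 100

Percent ionization = 1.63%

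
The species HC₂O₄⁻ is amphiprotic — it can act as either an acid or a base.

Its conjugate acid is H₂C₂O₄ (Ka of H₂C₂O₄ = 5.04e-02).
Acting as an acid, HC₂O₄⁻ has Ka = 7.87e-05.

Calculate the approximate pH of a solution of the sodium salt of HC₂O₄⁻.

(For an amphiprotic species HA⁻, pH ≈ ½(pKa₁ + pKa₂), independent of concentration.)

pKa₁ = -log(5.04e-02) = 1.30; pKa₂ = -log(7.87e-05) = 4.10. For an amphiprotic species, pH ≈ ½(pKa₁ + pKa₂) = ½(1.30 + 4.10) = 2.70.

pH = 2.70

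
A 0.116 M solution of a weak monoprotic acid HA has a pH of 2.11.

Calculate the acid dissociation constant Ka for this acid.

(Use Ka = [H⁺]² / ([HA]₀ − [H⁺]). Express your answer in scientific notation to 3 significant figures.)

[H⁺] = 10^(−pH) = 10^(−2.11) = 7.762e-03 M. For HA ⇌ H⁺ + A⁻, Ka = [H⁺][A⁻]/[HA] = [H⁺]² / ([HA]₀ − [H⁺]) = (7.762e-03)² / (0.116 − 7.762e-03) = 5.57e-04.

K_a = 5.57e-04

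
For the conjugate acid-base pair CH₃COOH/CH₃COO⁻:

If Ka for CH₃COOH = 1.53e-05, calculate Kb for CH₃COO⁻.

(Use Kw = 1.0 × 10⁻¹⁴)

For a conjugate pair Ka × Kb = Kw, so Kb = Kw/Ka = 1.0 × 10⁻¹⁴ / 1.53e-05 = 6.54e-10.

K_b = 6.54e-10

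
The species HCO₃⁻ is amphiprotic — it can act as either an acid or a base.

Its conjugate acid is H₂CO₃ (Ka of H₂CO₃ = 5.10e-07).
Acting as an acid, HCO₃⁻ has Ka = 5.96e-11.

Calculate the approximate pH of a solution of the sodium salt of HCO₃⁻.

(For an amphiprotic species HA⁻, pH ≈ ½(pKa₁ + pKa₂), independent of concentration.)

pKa₁ = -log(5.10e-07) = 6.29; pKa₂ = -log(5.96e-11) = 10.22. For an amphiprotic species, pH ≈ ½(pKa₁ + pKa₂) = ½(6.29 + 10.22) = 8.26.

pH = 8.26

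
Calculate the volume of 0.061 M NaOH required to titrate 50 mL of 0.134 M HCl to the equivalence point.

At equivalence: moles acid = moles base. moles HCl = 0.134 × 50/1000 = 0.0067 mol. V_base = moles / 0.061 × 1000 = 109.8 mL.

V_{base} = 109.8 mL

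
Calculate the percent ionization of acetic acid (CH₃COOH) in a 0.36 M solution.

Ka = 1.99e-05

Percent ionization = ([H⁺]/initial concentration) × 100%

Using Ka equilibrium: x² + Ka×x - Ka×C = 0. Solving: [H⁺] = 2.6666e-03. Percent = (2.6666e-03/0.36) × 100

Percent ionization = 0.741%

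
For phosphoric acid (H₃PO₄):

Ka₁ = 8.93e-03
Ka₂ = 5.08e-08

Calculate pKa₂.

pKa₂ = -log(Ka₂) = -log(5.08e-08) = 7.29.

pK_{a2} = 7.29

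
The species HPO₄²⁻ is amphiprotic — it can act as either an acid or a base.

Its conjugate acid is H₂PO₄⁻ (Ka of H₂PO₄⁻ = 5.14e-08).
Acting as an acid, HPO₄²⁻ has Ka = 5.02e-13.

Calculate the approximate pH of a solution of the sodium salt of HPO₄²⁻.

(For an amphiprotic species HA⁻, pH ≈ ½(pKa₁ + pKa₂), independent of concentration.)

pKa₁ = -log(5.14e-08) = 7.29; pKa₂ = -log(5.02e-13) = 12.30. For an amphiprotic species, pH ≈ ½(pKa₁ + pKa₂) = ½(7.29 + 12.30) = 9.79.

pH = 9.79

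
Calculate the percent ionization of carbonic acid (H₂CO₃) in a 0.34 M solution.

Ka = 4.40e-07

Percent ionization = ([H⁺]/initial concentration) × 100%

Using Ka equilibrium: x² + Ka×x - Ka×C = 0. Solving: [H⁺] = 3.8656e-04. Percent = (3.8656e-04/0.34) × 100

Percent ionization = 0.114%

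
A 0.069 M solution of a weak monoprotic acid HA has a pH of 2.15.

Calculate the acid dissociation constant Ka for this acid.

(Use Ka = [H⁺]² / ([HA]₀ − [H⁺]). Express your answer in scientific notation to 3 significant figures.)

[H⁺] = 10^(−pH) = 10^(−2.15) = 7.079e-03 M. For HA ⇌ H⁺ + A⁻, Ka = [H⁺][A⁻]/[HA] = [H⁺]² / ([HA]₀ − [H⁺]) = (7.079e-03)² / (0.069 − 7.079e-03) = 8.09e-04.

K_a = 8.09e-04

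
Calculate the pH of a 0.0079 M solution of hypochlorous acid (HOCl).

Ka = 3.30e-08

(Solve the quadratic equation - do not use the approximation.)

x² + Ka×x - Ka×C = 0. Using quadratic formula: [H⁺] = 1.6130e-05

pH = 4.79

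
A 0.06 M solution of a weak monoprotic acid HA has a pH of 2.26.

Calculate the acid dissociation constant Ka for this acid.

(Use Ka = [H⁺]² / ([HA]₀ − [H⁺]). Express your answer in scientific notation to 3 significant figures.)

[H⁺] = 10^(−pH) = 10^(−2.26) = 5.495e-03 M. For HA ⇌ H⁺ + A⁻, Ka = [H⁺][A⁻]/[HA] = [H⁺]² / ([HA]₀ − [H⁺]) = (5.495e-03)² / (0.06 − 5.495e-03) = 5.54e-04.

K_a = 5.54e-04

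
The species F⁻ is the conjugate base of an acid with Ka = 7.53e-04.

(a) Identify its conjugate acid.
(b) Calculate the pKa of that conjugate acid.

(a) The conjugate acid is formed by adding one H⁺ to F⁻, giving HF. (b) pKa = -log(Ka) = -log(7.53e-04) = 3.12.

Conjugate acid: HF; pK_a = 3.12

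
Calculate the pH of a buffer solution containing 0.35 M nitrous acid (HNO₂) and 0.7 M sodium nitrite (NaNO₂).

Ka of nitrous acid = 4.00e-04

pKa = -log(4.00e-04) = 3.40. pH = pKa + log([A⁻]/[HA]) = 3.40 + log(0.7/0.35)

pH = 3.70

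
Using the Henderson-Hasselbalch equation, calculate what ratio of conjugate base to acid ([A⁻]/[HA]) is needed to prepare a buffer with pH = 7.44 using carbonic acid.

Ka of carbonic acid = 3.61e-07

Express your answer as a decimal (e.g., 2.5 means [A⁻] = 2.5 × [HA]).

pKa = -log(3.61e-07) = 6.4425. pH = pKa + log([A⁻]/[HA]), so log([A⁻]/[HA]) = pH − pKa = 7.44 − 6.4425 = 0.9975. [A⁻]/[HA] = 10^(0.9975) = 9.94

[A⁻]/[HA] = 9.94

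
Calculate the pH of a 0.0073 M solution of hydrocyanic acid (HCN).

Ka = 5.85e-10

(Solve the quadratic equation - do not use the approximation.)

x² + Ka×x - Ka×C = 0. Using quadratic formula: [H⁺] = 2.0662e-06

pH = 5.68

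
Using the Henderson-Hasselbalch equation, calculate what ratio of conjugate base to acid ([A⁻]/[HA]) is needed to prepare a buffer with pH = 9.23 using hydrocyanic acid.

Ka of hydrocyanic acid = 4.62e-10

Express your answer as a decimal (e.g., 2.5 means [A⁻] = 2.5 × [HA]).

pKa = -log(4.62e-10) = 9.3354. pH = pKa + log([A⁻]/[HA]), so log([A⁻]/[HA]) = pH − pKa = 9.23 − 9.3354 = -0.1054. [A⁻]/[HA] = 10^(-0.1054) = 0.785

[A⁻]/[HA] = 0.785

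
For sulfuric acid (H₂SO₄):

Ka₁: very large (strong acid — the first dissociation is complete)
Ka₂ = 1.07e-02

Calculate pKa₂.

pKa₂ = -log(Ka₂) = -log(1.07e-02) = 1.97.

pK_{a2} = 1.97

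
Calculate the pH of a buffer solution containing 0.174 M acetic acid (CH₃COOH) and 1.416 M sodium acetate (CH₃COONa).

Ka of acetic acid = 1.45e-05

pKa = -log(1.45e-05) = 4.84. pH = pKa + log([A⁻]/[HA]) = 4.84 + log(1.416/0.174)

pH = 5.75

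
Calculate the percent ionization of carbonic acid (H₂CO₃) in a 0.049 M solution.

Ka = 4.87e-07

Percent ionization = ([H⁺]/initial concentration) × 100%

Using Ka equilibrium: x² + Ka×x - Ka×C = 0. Solving: [H⁺] = 1.5423e-04. Percent = (1.5423e-04/0.049) × 100

Percent ionization = 0.315%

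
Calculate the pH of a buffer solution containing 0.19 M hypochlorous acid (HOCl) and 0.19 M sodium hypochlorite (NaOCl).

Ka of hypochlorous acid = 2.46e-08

pKa = -log(2.46e-08) = 7.61. pH = pKa + log([A⁻]/[HA]) = 7.61 + log(0.19/0.19)

pH = 7.61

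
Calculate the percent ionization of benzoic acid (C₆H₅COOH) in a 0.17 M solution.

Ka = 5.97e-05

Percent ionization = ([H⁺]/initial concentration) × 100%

Using Ka equilibrium: x² + Ka×x - Ka×C = 0. Solving: [H⁺] = 3.1560e-03. Percent = (3.1560e-03/0.17) × 100

Percent ionization = 1.86%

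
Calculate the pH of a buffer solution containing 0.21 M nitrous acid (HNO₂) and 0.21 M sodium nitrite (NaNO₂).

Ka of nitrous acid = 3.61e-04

pKa = -log(3.61e-04) = 3.44. pH = pKa + log([A⁻]/[HA]) = 3.44 + log(0.21/0.21)

pH = 3.44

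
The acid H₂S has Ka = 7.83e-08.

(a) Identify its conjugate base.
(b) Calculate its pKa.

(a) The conjugate base is formed by removing one H⁺ from H₂S, giving HS⁻. (b) pKa = -log(Ka) = -log(7.83e-08) = 7.11.

Conjugate base: HS⁻; pK_a = 7.11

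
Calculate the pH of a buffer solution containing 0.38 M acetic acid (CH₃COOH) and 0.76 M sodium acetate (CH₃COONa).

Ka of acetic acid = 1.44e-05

pKa = -log(1.44e-05) = 4.84. pH = pKa + log([A⁻]/[HA]) = 4.84 + log(0.76/0.38)

pH = 5.14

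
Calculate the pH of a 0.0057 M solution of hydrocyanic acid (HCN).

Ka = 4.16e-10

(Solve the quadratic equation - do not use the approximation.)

x² + Ka×x - Ka×C = 0. Using quadratic formula: [H⁺] = 1.5397e-06

pH = 5.81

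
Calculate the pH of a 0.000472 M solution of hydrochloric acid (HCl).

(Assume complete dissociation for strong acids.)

[H⁺] = 0.000472 M for strong acid. pH = -log[H⁺] = -log(0.000472)

pH = 3.33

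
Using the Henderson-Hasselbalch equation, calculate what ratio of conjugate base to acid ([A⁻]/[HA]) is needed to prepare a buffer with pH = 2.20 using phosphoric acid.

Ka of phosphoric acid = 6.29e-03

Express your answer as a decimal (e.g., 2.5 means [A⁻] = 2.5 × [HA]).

pKa = -log(6.29e-03) = 2.2013. pH = pKa + log([A⁻]/[HA]), so log([A⁻]/[HA]) = pH − pKa = 2.20 − 2.2013 = -0.0013. [A⁻]/[HA] = 10^(-0.0013) = 0.997

[A⁻]/[HA] = 0.997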